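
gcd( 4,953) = 1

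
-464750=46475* ( - 10)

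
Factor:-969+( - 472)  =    -  11^1*131^1 =-  1441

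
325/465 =65/93  =  0.70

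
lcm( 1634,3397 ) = 129086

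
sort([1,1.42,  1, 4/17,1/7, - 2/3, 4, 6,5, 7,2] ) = [ - 2/3,1/7, 4/17, 1,1,1.42,2 , 4,5,6, 7]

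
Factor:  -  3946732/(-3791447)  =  2^2 * 11^(  -  1)*79^( - 1) * 653^1*1511^1*4363^ ( - 1)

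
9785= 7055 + 2730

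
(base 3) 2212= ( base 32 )2D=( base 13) 5C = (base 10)77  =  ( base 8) 115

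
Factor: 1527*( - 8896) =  - 2^6*3^1*139^1*509^1 = - 13584192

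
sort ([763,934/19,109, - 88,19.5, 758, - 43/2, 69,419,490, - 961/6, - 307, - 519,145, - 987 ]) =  [ - 987, - 519,- 307, - 961/6, - 88, - 43/2, 19.5  ,  934/19, 69,109, 145 , 419, 490,758,763 ] 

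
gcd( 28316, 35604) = 4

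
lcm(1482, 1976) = 5928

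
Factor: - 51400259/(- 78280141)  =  61^(-1)*89^1*863^( - 1)*1487^(-1 )*577531^1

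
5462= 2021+3441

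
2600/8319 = 2600/8319 = 0.31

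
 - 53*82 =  - 4346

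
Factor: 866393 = 11^1*79^1*997^1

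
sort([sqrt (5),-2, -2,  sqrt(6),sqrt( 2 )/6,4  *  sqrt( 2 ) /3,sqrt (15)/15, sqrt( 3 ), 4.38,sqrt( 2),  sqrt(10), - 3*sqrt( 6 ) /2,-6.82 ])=[-6.82, - 3*sqrt( 6 )/2, - 2, - 2,sqrt(2)/6, sqrt (15) /15,sqrt( 2),sqrt( 3),  4 * sqrt (2 ) /3, sqrt (5),sqrt( 6 ), sqrt( 10 ),4.38]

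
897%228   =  213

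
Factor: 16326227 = 557^1*29311^1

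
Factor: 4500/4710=150/157 = 2^1 *3^1*5^2*157^( - 1)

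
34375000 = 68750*500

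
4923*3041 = 14970843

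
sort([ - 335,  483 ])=[ - 335, 483]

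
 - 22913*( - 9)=206217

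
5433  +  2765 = 8198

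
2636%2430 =206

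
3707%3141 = 566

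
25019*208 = 5203952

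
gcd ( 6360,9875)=5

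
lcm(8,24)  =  24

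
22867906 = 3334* 6859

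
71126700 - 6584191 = 64542509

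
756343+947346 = 1703689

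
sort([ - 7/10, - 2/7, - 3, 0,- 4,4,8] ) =[ - 4, - 3,-7/10,-2/7,0, 4,8]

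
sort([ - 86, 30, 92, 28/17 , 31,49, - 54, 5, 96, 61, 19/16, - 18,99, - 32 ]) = [ - 86, - 54, - 32, - 18, 19/16, 28/17, 5 , 30,31 , 49,  61, 92, 96, 99 ] 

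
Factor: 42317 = 11^1*3847^1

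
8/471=8/471 = 0.02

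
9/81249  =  3/27083  =  0.00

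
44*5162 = 227128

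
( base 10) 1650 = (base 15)750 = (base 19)4ag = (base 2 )11001110010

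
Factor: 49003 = 49003^1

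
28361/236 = 120  +  41/236  =  120.17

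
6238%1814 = 796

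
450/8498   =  225/4249 = 0.05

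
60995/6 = 10165+ 5/6 = 10165.83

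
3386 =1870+1516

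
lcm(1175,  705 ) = 3525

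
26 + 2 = 28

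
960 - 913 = 47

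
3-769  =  -766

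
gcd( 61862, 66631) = 1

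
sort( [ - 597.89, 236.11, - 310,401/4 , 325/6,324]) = [ - 597.89, -310,325/6,401/4,236.11,324] 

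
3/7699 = 3/7699=0.00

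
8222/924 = 4111/462 = 8.90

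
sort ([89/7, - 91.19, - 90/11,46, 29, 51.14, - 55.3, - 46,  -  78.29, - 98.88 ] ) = [ - 98.88, - 91.19, - 78.29, - 55.3,  -  46, - 90/11,  89/7,29, 46,51.14]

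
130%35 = 25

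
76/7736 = 19/1934 = 0.01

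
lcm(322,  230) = 1610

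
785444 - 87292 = 698152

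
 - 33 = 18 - 51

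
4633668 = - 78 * ( - 59406) 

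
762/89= 8 + 50/89 = 8.56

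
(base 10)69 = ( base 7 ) 126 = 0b1000101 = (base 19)3c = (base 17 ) 41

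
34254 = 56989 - 22735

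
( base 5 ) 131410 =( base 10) 5230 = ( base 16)146E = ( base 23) 9K9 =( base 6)40114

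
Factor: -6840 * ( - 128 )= 2^10 * 3^2*5^1*19^1=875520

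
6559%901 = 252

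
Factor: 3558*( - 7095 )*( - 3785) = 95548577850 = 2^1 * 3^2*5^2*11^1*43^1*593^1 * 757^1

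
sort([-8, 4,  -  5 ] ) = [ - 8,  -  5,4]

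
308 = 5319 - 5011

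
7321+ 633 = 7954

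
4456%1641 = 1174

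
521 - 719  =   - 198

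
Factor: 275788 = 2^2*68947^1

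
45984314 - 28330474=17653840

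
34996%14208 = 6580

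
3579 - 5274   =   - 1695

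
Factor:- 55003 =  - 13^1*4231^1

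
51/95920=51/95920= 0.00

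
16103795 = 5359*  3005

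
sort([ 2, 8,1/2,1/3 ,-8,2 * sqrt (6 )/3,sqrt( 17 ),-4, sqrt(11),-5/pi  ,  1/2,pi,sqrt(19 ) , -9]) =[  -  9,-8,- 4, - 5/pi,1/3,1/2,1/2,2*sqrt( 6 )/3,2,  pi,sqrt( 11 ),sqrt(17) , sqrt(19), 8 ] 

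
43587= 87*501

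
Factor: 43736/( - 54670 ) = -2^2 * 5^ (  -  1) =- 4/5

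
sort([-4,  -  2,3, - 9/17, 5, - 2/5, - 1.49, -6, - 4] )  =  [ - 6,-4, - 4,-2,-1.49,-9/17, - 2/5, 3, 5]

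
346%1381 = 346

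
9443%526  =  501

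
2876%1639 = 1237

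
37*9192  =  340104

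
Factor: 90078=2^1*3^1 *15013^1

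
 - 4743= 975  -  5718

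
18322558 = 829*22102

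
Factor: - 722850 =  - 2^1*3^1*5^2*61^1*79^1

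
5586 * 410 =2290260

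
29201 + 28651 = 57852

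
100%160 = 100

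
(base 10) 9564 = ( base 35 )7S9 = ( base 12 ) 5650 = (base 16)255C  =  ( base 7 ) 36612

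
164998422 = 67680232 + 97318190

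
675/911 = 675/911  =  0.74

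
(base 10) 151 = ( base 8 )227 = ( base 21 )74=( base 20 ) 7b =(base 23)6d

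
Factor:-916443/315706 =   -  2^ ( - 1)*3^2*11^1*43^( - 1 ) * 3671^ (-1) * 9257^1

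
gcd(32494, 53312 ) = 14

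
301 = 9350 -9049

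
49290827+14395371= 63686198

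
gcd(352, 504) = 8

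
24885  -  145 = 24740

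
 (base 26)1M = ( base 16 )30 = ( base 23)22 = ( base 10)48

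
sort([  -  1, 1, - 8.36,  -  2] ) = [ - 8.36, - 2, - 1,1 ] 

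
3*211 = 633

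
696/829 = 696/829 = 0.84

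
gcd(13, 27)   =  1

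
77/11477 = 77/11477 = 0.01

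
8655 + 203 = 8858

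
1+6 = 7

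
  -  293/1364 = - 1 + 1071/1364=- 0.21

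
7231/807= 8 + 775/807 = 8.96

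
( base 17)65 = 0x6b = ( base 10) 107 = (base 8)153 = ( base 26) 43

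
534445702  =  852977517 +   -  318531815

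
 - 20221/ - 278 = 20221/278= 72.74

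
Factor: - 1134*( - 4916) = 2^3*3^4*7^1 * 1229^1 = 5574744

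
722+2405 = 3127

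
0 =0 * 257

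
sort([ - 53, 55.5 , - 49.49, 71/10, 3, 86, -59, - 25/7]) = [ - 59 , - 53,  -  49.49, - 25/7, 3,71/10, 55.5 , 86]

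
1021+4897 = 5918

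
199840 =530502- 330662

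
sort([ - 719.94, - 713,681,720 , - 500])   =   [ -719.94 , - 713,-500, 681 , 720] 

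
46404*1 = 46404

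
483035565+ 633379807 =1116415372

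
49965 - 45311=4654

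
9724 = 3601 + 6123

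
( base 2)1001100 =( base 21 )3D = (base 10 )76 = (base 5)301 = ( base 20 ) 3g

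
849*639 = 542511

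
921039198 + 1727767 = 922766965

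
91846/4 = 45923/2 = 22961.50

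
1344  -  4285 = -2941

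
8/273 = 8/273 = 0.03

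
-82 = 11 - 93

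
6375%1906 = 657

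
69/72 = 23/24=0.96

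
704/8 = 88= 88.00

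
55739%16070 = 7529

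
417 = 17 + 400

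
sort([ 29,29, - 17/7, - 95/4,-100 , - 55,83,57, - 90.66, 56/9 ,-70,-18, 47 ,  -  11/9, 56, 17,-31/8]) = [ - 100, - 90.66, - 70, - 55,- 95/4,-18, - 31/8,-17/7, - 11/9,56/9 , 17, 29,  29,47,56,57, 83]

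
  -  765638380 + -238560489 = - 1004198869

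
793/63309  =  793/63309 = 0.01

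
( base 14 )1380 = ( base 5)102234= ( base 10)3444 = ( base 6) 23540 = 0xD74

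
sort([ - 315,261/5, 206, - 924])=[ - 924,  -  315,261/5,206 ] 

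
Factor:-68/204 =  - 3^( - 1) = -1/3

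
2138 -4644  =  -2506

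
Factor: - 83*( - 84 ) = 6972 = 2^2*3^1*7^1*83^1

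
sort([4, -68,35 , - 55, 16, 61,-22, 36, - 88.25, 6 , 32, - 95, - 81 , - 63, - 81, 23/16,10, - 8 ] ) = [ - 95,  -  88.25, - 81, - 81, - 68, - 63, - 55, - 22,-8, 23/16,  4,6, 10, 16,32 , 35,36,61 ]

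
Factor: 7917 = 3^1 * 7^1*13^1*29^1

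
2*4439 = 8878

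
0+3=3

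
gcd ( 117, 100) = 1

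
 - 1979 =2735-4714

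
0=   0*481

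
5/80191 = 5/80191 = 0.00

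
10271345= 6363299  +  3908046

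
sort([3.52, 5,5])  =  [3.52,5, 5] 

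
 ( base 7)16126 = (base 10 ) 4528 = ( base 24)7kg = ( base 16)11b0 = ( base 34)3v6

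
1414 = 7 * 202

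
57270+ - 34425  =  22845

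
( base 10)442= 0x1ba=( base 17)190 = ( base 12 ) 30A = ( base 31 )e8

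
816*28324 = 23112384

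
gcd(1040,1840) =80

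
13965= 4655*3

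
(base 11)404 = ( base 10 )488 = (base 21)125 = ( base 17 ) 1BC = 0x1E8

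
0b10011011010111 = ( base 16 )26D7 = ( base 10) 9943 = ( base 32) 9mn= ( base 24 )h67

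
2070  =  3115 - 1045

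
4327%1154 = 865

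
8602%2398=1408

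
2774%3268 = 2774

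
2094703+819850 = 2914553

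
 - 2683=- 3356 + 673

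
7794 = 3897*2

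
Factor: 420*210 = 2^3*3^2*5^2*7^2= 88200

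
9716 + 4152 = 13868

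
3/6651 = 1/2217 =0.00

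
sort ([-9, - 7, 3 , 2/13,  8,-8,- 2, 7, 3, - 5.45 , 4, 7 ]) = [-9,-8,-7, - 5.45,-2,2/13, 3, 3, 4, 7,7, 8]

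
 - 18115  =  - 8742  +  -9373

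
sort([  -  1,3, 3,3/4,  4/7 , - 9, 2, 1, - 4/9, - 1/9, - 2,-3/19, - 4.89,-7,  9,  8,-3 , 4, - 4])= [-9,-7,- 4.89, - 4, - 3, - 2, -1,- 4/9, - 3/19,-1/9,4/7,  3/4,  1, 2, 3,3 , 4, 8 , 9] 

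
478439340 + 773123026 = 1251562366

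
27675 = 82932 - 55257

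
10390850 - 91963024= - 81572174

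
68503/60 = 68503/60= 1141.72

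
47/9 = 5 +2/9= 5.22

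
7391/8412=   7391/8412=0.88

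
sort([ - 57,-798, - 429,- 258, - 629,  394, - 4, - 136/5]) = [ - 798,  -  629, - 429, - 258, -57 , - 136/5, - 4, 394 ] 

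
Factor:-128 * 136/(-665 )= 2^10*5^( - 1 )*7^( - 1)*17^1*19^( - 1 ) = 17408/665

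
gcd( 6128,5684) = 4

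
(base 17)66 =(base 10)108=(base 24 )4C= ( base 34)36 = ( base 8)154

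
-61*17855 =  - 1089155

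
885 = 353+532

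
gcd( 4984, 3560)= 712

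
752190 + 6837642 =7589832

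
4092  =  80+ 4012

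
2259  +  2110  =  4369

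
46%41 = 5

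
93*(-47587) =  -4425591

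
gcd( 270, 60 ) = 30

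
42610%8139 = 1915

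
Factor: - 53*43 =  - 43^1 * 53^1 = -2279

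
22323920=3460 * 6452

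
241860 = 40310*6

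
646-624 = 22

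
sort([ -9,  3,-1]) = [ - 9,-1, 3]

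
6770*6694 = 45318380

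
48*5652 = 271296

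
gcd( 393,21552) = 3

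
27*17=459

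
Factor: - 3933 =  -3^2*19^1 *23^1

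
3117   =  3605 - 488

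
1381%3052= 1381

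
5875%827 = 86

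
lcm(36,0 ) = 0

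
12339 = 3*4113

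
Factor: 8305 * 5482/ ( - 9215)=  - 2^1 * 11^1 * 19^( - 1 )*97^( - 1) * 151^1*2741^1 = - 9105602/1843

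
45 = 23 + 22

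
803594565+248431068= 1052025633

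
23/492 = 23/492 = 0.05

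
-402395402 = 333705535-736100937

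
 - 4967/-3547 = 4967/3547 = 1.40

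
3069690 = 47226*65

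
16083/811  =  19+674/811 = 19.83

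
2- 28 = - 26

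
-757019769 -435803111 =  - 1192822880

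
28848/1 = 28848= 28848.00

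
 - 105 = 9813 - 9918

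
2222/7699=2222/7699= 0.29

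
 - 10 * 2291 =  - 22910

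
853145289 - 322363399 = 530781890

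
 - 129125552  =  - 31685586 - 97439966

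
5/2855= 1/571 =0.00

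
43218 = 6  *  7203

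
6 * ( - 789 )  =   - 4734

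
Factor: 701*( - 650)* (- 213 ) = 97053450 = 2^1*3^1*5^2*13^1*71^1 * 701^1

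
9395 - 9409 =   -  14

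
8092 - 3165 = 4927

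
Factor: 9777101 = 1117^1*8753^1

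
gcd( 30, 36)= 6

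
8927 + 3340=12267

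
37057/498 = 37057/498= 74.41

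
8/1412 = 2/353 = 0.01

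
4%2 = 0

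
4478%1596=1286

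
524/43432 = 131/10858 = 0.01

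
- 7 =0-7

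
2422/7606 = 1211/3803  =  0.32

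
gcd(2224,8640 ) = 16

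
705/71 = 9 + 66/71=   9.93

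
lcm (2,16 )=16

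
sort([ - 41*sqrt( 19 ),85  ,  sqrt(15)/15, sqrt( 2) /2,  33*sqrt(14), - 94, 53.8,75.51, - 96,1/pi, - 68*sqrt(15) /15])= [ -41*sqrt(19) , - 96, - 94, - 68*sqrt(15 ) /15,sqrt( 15 ) /15, 1/pi, sqrt( 2 )/2, 53.8, 75.51,85,33 *sqrt( 14 )]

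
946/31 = 30  +  16/31=30.52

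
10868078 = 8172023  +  2696055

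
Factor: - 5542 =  - 2^1*17^1*163^1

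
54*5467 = 295218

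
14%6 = 2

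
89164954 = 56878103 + 32286851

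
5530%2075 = 1380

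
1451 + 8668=10119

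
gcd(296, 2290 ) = 2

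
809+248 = 1057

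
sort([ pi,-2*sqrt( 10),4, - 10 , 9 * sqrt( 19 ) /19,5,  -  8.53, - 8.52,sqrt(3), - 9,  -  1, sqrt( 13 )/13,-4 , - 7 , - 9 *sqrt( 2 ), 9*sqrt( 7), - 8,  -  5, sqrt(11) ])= [ - 9*sqrt(2 ), - 10,-9,-8.53, - 8.52, - 8 , - 7, - 2*sqrt(10 ), - 5, - 4, - 1,sqrt(13 )/13, sqrt(3),9 * sqrt ( 19)/19,pi, sqrt(11),4,  5,9*sqrt( 7 )] 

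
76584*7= 536088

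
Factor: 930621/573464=2^( - 3 )*3^1 * 97^( - 1)*179^1*739^(-1) * 1733^1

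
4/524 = 1/131 = 0.01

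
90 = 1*90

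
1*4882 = 4882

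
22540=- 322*( - 70)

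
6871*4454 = 30603434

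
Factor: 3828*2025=2^2*3^5*5^2*11^1*29^1 = 7751700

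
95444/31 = 95444/31 = 3078.84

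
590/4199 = 590/4199 = 0.14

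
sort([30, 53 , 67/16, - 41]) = [ - 41,  67/16,30,53]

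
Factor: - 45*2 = -2^1*3^2 * 5^1=- 90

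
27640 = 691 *40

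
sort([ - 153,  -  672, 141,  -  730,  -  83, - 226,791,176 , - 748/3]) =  [ - 730, - 672,-748/3, - 226, - 153, - 83, 141,176 , 791 ] 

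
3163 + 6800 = 9963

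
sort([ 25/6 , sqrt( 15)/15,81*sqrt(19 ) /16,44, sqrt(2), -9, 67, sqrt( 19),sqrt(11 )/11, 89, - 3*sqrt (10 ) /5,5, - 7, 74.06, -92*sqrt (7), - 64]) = [ - 92*sqrt(7 ), - 64,-9, - 7, - 3*sqrt( 10 ) /5, sqrt(15)/15, sqrt( 11)/11, sqrt(2),25/6,  sqrt( 19),5,81*sqrt (19) /16, 44 , 67,74.06,89] 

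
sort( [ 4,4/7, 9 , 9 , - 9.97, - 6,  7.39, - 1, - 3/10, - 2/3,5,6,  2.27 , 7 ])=[ -9.97, - 6, - 1,  -  2/3, - 3/10, 4/7 , 2.27,  4, 5, 6 , 7, 7.39, 9,9]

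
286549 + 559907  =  846456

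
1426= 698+728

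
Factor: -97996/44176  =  -2^ (-2)*11^ ( - 1)*251^(-1) * 24499^1 =- 24499/11044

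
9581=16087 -6506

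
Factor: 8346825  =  3^2*5^2 *37097^1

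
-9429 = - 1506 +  - 7923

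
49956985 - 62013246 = -12056261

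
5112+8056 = 13168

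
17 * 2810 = 47770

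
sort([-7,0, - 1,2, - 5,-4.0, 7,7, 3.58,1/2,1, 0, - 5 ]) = [ - 7, - 5, - 5, - 4.0, - 1,0,0,1/2,1, 2,3.58,7,7 ]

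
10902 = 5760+5142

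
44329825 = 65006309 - 20676484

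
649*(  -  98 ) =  - 63602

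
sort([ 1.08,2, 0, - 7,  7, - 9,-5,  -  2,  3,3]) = [ - 9,  -  7, - 5,- 2,  0,1.08,2,3, 3,  7]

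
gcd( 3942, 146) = 146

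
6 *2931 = 17586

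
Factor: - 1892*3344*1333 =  - 2^6*11^2* 19^1*31^1*43^2  =  - 8433688384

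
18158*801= 14544558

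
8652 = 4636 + 4016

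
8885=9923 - 1038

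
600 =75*8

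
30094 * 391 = 11766754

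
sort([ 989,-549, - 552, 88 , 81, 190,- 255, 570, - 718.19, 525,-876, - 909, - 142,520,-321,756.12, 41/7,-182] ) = [ - 909 , - 876, - 718.19, - 552, - 549 ,-321, - 255,- 182 ,- 142,  41/7,  81,88, 190, 520 , 525, 570, 756.12, 989] 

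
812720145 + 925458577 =1738178722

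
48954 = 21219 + 27735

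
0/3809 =0 = 0.00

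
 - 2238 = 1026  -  3264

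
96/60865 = 96/60865= 0.00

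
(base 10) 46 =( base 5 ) 141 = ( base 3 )1201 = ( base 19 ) 28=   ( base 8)56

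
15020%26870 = 15020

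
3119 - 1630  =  1489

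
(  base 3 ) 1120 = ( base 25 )1H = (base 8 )52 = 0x2A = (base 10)42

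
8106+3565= 11671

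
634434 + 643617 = 1278051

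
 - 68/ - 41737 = 68/41737 = 0.00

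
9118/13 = 701 +5/13 = 701.38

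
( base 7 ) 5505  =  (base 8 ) 3655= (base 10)1965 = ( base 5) 30330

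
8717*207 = 1804419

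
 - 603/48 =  - 13 + 7/16= -12.56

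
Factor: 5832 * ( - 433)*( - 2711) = 6845969016 = 2^3 * 3^6*  433^1*2711^1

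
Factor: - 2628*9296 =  - 24429888= - 2^6*3^2 * 7^1*73^1*83^1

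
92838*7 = 649866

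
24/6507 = 8/2169 = 0.00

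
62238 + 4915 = 67153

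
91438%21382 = 5910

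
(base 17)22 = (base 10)36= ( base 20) 1G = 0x24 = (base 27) 19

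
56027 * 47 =2633269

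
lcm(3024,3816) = 160272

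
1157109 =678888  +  478221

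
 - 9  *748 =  - 6732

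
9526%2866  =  928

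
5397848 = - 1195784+6593632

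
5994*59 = 353646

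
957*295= 282315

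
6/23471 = 6/23471 = 0.00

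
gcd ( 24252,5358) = 282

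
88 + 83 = 171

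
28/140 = 1/5 = 0.20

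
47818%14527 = 4237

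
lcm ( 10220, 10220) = 10220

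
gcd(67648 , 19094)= 2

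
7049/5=1409 + 4/5 = 1409.80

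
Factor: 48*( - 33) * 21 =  - 33264 =- 2^4*3^3*7^1*11^1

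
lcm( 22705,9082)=45410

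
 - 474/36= - 14 + 5/6 = - 13.17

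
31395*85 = 2668575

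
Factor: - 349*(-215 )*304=2^4 * 5^1*19^1*43^1*349^1 = 22810640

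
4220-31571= - 27351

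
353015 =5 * 70603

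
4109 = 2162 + 1947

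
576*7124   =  4103424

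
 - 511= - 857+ 346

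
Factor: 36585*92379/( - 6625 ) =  - 3^4*5^( - 2 )*7^1*83^1*271^1 = - 12753531/25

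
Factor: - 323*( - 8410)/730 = 17^1*19^1* 29^2*73^(  -  1 )=271643/73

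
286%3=1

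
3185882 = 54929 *58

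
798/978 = 133/163 =0.82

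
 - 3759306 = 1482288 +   -  5241594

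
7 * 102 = 714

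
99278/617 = 99278/617 = 160.90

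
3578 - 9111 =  - 5533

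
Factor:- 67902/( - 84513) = 2^1 * 11^( - 1)*13^ ( - 1 ) * 197^( -1)*11317^1 = 22634/28171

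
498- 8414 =  -  7916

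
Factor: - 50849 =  - 50849^1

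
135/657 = 15/73 = 0.21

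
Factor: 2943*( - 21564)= -2^2 * 3^5*109^1 *599^1  =  - 63462852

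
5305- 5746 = - 441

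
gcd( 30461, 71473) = 1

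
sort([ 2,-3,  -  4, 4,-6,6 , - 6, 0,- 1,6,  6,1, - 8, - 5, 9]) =[- 8, - 6, - 6, - 5,-4, - 3, - 1, 0, 1, 2, 4, 6, 6,6,  9] 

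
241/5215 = 241/5215 = 0.05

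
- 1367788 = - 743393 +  - 624395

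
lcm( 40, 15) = 120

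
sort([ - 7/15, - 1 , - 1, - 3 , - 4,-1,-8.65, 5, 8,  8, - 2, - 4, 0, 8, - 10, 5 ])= [ - 10, - 8.65, - 4, - 4, - 3,-2 , - 1, - 1,- 1, - 7/15,0,5, 5, 8, 8,8 ]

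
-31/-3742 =31/3742 = 0.01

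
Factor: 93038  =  2^1*11^1*4229^1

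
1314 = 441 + 873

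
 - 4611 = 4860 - 9471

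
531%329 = 202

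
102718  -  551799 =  - 449081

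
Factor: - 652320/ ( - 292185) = 2^5 * 3^1*43^ (  -  1) = 96/43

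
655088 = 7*93584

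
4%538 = 4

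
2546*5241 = 13343586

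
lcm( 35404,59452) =3150956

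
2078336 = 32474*64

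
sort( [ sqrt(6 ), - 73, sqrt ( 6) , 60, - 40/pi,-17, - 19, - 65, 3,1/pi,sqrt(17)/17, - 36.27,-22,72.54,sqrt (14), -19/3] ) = [-73, - 65, - 36.27, - 22, - 19, - 17, - 40/pi, - 19/3, sqrt (17 )/17, 1/pi, sqrt (6), sqrt (6)  ,  3, sqrt(14), 60, 72.54]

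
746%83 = 82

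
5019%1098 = 627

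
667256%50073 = 16307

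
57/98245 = 57/98245 = 0.00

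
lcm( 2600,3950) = 205400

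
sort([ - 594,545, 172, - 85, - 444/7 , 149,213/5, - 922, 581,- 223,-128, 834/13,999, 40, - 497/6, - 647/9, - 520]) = [-922, - 594, - 520 , - 223, - 128, - 85, - 497/6, - 647/9, - 444/7,40,213/5, 834/13,149, 172,545,581,999 ] 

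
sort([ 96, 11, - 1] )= [ - 1, 11, 96]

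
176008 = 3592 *49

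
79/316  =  1/4 =0.25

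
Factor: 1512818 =2^1*19^1*41^1*971^1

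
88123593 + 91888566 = 180012159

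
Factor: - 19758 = -2^1*3^1*37^1*89^1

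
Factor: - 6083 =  - 7^1*11^1 * 79^1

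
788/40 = 19+7/10 = 19.70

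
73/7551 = 73/7551 = 0.01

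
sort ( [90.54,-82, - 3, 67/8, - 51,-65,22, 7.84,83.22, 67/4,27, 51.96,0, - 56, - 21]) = [ - 82, - 65,-56, - 51,  -  21,-3,0, 7.84, 67/8,  67/4,22, 27,51.96, 83.22 , 90.54 ] 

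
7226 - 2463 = 4763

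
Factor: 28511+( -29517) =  - 2^1*503^1 = - 1006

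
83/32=2+19/32=2.59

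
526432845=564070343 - 37637498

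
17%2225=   17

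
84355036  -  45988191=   38366845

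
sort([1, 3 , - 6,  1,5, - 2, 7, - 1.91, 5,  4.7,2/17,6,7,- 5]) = [ - 6, - 5, - 2, - 1.91,2/17,1, 1,  3, 4.7, 5,5,6,7,7 ]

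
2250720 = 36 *62520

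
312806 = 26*12031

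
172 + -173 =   -  1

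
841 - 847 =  - 6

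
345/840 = 23/56 = 0.41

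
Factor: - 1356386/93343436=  -2^( - 1)*83^1*941^(-1)*8171^1*24799^(-1) = - 678193/46671718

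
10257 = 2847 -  - 7410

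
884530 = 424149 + 460381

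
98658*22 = 2170476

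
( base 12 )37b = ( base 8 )1017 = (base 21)142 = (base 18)1B5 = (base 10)527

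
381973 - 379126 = 2847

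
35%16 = 3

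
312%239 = 73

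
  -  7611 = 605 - 8216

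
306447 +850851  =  1157298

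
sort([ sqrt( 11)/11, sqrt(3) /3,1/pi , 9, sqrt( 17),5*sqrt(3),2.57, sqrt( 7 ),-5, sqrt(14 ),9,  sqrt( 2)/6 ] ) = [ - 5,sqrt( 2)/6 , sqrt( 11) /11 , 1/pi, sqrt ( 3)/3, 2.57,sqrt( 7),sqrt(14), sqrt(17),5*sqrt( 3 ),9, 9 ] 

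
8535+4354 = 12889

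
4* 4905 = 19620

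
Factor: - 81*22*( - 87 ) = 2^1 * 3^5*11^1*29^1 = 155034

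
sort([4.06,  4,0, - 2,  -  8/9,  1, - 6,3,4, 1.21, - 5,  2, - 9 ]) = [ - 9, - 6, - 5, - 2,-8/9, 0,  1, 1.21, 2, 3,4, 4 , 4.06 ]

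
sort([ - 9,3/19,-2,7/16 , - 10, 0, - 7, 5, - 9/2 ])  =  [ - 10, - 9, - 7, - 9/2,-2, 0,3/19,  7/16, 5] 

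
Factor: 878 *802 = 2^2*401^1*439^1 = 704156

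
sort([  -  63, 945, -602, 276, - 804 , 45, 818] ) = [ - 804,  -  602,-63, 45,276,818,  945]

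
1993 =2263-270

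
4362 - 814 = 3548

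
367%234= 133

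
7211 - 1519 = 5692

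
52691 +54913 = 107604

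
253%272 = 253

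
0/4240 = 0 = 0.00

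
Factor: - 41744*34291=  - 2^4 * 53^1* 647^1*2609^1 = - 1431443504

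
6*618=3708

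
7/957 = 7/957 = 0.01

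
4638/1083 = 4 + 102/361= 4.28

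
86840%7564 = 3636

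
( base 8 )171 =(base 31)3s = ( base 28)49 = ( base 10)121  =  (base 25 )4L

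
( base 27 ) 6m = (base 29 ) 6A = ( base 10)184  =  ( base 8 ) 270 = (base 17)AE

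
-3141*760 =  - 2387160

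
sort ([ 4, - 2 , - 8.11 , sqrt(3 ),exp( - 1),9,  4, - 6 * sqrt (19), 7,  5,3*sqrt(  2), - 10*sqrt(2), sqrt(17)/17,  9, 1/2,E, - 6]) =[ - 6*sqrt(19), - 10*sqrt ( 2), - 8.11, - 6, - 2, sqrt( 17) /17, exp( - 1),  1/2, sqrt(3),E,4,  4,3 * sqrt(2),5,  7, 9, 9]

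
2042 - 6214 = - 4172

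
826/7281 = 826/7281 = 0.11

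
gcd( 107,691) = 1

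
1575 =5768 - 4193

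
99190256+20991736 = 120181992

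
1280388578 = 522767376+757621202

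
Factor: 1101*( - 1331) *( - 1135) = 1663264185 = 3^1 *5^1 * 11^3*227^1*367^1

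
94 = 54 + 40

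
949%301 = 46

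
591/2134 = 591/2134 = 0.28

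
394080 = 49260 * 8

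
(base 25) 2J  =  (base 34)21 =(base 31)27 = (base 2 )1000101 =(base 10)69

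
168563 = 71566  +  96997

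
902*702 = 633204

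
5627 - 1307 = 4320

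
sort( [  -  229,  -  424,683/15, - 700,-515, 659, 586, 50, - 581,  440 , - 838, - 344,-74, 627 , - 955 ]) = [  -  955, - 838, - 700, - 581 , - 515, - 424, - 344, - 229, - 74,683/15, 50, 440, 586,627 , 659]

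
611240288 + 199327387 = 810567675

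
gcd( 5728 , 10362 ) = 2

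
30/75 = 2/5 = 0.40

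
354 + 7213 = 7567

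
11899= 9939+1960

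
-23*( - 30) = 690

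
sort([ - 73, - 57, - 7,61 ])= [-73,-57,  -  7,61] 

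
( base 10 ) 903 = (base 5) 12103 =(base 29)124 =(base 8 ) 1607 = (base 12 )633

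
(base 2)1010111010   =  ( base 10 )698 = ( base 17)271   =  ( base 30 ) N8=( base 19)1he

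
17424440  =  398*43780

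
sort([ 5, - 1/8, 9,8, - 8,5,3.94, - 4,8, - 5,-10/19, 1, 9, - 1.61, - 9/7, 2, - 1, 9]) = [-8, - 5, - 4, - 1.61, - 9/7 , - 1, -10/19,- 1/8,1, 2, 3.94,  5 , 5,  8,8, 9, 9, 9 ] 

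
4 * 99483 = 397932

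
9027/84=107 + 13/28= 107.46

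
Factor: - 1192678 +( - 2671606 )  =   - 3864284 = - 2^2*379^1*2549^1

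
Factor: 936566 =2^1 *59^1*7937^1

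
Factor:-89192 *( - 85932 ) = 7664446944 = 2^5*3^2*7^1*11^1*31^1*11149^1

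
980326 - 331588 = 648738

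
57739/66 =5249/6 = 874.83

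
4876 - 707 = 4169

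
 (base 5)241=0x47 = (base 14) 51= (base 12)5B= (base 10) 71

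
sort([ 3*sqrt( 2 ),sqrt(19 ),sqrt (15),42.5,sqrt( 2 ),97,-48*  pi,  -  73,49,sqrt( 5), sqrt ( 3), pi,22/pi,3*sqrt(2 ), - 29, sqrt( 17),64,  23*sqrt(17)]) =[ - 48*pi,  -  73,-29, sqrt( 2),  sqrt(3), sqrt( 5), pi,  sqrt( 15),sqrt ( 17),3*sqrt( 2),  3*sqrt( 2) , sqrt(19 ),22/pi,42.5,49,64,  23*sqrt( 17 ),97]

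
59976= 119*504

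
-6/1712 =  - 3/856 = - 0.00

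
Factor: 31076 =2^2*17^1 *457^1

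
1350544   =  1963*688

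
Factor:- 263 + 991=2^3 * 7^1*13^1 = 728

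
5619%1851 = 66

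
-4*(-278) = 1112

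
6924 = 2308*3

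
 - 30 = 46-76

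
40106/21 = 40106/21 = 1909.81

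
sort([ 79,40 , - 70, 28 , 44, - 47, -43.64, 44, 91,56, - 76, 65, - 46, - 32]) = [ - 76, - 70, - 47, - 46, - 43.64, - 32, 28, 40, 44, 44 , 56, 65,79,91]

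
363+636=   999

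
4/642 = 2/321 = 0.01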